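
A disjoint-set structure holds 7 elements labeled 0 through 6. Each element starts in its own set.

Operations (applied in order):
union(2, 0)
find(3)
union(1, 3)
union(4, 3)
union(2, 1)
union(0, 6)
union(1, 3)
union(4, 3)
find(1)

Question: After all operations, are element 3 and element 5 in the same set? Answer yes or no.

Step 1: union(2, 0) -> merged; set of 2 now {0, 2}
Step 2: find(3) -> no change; set of 3 is {3}
Step 3: union(1, 3) -> merged; set of 1 now {1, 3}
Step 4: union(4, 3) -> merged; set of 4 now {1, 3, 4}
Step 5: union(2, 1) -> merged; set of 2 now {0, 1, 2, 3, 4}
Step 6: union(0, 6) -> merged; set of 0 now {0, 1, 2, 3, 4, 6}
Step 7: union(1, 3) -> already same set; set of 1 now {0, 1, 2, 3, 4, 6}
Step 8: union(4, 3) -> already same set; set of 4 now {0, 1, 2, 3, 4, 6}
Step 9: find(1) -> no change; set of 1 is {0, 1, 2, 3, 4, 6}
Set of 3: {0, 1, 2, 3, 4, 6}; 5 is not a member.

Answer: no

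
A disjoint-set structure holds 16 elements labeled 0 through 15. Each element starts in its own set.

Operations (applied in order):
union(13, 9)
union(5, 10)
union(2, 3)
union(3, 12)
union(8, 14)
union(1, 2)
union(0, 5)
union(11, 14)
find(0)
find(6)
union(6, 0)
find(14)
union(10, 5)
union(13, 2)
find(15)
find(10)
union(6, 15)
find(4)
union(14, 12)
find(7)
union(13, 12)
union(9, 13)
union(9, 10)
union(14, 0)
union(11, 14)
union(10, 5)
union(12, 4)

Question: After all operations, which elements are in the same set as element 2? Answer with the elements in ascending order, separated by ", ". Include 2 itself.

Step 1: union(13, 9) -> merged; set of 13 now {9, 13}
Step 2: union(5, 10) -> merged; set of 5 now {5, 10}
Step 3: union(2, 3) -> merged; set of 2 now {2, 3}
Step 4: union(3, 12) -> merged; set of 3 now {2, 3, 12}
Step 5: union(8, 14) -> merged; set of 8 now {8, 14}
Step 6: union(1, 2) -> merged; set of 1 now {1, 2, 3, 12}
Step 7: union(0, 5) -> merged; set of 0 now {0, 5, 10}
Step 8: union(11, 14) -> merged; set of 11 now {8, 11, 14}
Step 9: find(0) -> no change; set of 0 is {0, 5, 10}
Step 10: find(6) -> no change; set of 6 is {6}
Step 11: union(6, 0) -> merged; set of 6 now {0, 5, 6, 10}
Step 12: find(14) -> no change; set of 14 is {8, 11, 14}
Step 13: union(10, 5) -> already same set; set of 10 now {0, 5, 6, 10}
Step 14: union(13, 2) -> merged; set of 13 now {1, 2, 3, 9, 12, 13}
Step 15: find(15) -> no change; set of 15 is {15}
Step 16: find(10) -> no change; set of 10 is {0, 5, 6, 10}
Step 17: union(6, 15) -> merged; set of 6 now {0, 5, 6, 10, 15}
Step 18: find(4) -> no change; set of 4 is {4}
Step 19: union(14, 12) -> merged; set of 14 now {1, 2, 3, 8, 9, 11, 12, 13, 14}
Step 20: find(7) -> no change; set of 7 is {7}
Step 21: union(13, 12) -> already same set; set of 13 now {1, 2, 3, 8, 9, 11, 12, 13, 14}
Step 22: union(9, 13) -> already same set; set of 9 now {1, 2, 3, 8, 9, 11, 12, 13, 14}
Step 23: union(9, 10) -> merged; set of 9 now {0, 1, 2, 3, 5, 6, 8, 9, 10, 11, 12, 13, 14, 15}
Step 24: union(14, 0) -> already same set; set of 14 now {0, 1, 2, 3, 5, 6, 8, 9, 10, 11, 12, 13, 14, 15}
Step 25: union(11, 14) -> already same set; set of 11 now {0, 1, 2, 3, 5, 6, 8, 9, 10, 11, 12, 13, 14, 15}
Step 26: union(10, 5) -> already same set; set of 10 now {0, 1, 2, 3, 5, 6, 8, 9, 10, 11, 12, 13, 14, 15}
Step 27: union(12, 4) -> merged; set of 12 now {0, 1, 2, 3, 4, 5, 6, 8, 9, 10, 11, 12, 13, 14, 15}
Component of 2: {0, 1, 2, 3, 4, 5, 6, 8, 9, 10, 11, 12, 13, 14, 15}

Answer: 0, 1, 2, 3, 4, 5, 6, 8, 9, 10, 11, 12, 13, 14, 15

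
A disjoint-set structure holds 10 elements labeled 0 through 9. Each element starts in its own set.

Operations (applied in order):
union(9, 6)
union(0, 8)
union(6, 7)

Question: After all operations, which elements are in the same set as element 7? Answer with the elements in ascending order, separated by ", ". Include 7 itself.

Step 1: union(9, 6) -> merged; set of 9 now {6, 9}
Step 2: union(0, 8) -> merged; set of 0 now {0, 8}
Step 3: union(6, 7) -> merged; set of 6 now {6, 7, 9}
Component of 7: {6, 7, 9}

Answer: 6, 7, 9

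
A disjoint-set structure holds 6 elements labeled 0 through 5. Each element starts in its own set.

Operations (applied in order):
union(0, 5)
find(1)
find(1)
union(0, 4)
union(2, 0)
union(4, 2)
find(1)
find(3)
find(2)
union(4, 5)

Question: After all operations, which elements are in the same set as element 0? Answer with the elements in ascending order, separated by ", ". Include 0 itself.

Step 1: union(0, 5) -> merged; set of 0 now {0, 5}
Step 2: find(1) -> no change; set of 1 is {1}
Step 3: find(1) -> no change; set of 1 is {1}
Step 4: union(0, 4) -> merged; set of 0 now {0, 4, 5}
Step 5: union(2, 0) -> merged; set of 2 now {0, 2, 4, 5}
Step 6: union(4, 2) -> already same set; set of 4 now {0, 2, 4, 5}
Step 7: find(1) -> no change; set of 1 is {1}
Step 8: find(3) -> no change; set of 3 is {3}
Step 9: find(2) -> no change; set of 2 is {0, 2, 4, 5}
Step 10: union(4, 5) -> already same set; set of 4 now {0, 2, 4, 5}
Component of 0: {0, 2, 4, 5}

Answer: 0, 2, 4, 5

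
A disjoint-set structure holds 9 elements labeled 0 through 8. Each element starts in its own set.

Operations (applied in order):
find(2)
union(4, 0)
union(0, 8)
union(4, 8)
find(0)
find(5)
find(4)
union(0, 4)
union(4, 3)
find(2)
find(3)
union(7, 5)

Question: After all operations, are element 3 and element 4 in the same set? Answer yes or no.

Step 1: find(2) -> no change; set of 2 is {2}
Step 2: union(4, 0) -> merged; set of 4 now {0, 4}
Step 3: union(0, 8) -> merged; set of 0 now {0, 4, 8}
Step 4: union(4, 8) -> already same set; set of 4 now {0, 4, 8}
Step 5: find(0) -> no change; set of 0 is {0, 4, 8}
Step 6: find(5) -> no change; set of 5 is {5}
Step 7: find(4) -> no change; set of 4 is {0, 4, 8}
Step 8: union(0, 4) -> already same set; set of 0 now {0, 4, 8}
Step 9: union(4, 3) -> merged; set of 4 now {0, 3, 4, 8}
Step 10: find(2) -> no change; set of 2 is {2}
Step 11: find(3) -> no change; set of 3 is {0, 3, 4, 8}
Step 12: union(7, 5) -> merged; set of 7 now {5, 7}
Set of 3: {0, 3, 4, 8}; 4 is a member.

Answer: yes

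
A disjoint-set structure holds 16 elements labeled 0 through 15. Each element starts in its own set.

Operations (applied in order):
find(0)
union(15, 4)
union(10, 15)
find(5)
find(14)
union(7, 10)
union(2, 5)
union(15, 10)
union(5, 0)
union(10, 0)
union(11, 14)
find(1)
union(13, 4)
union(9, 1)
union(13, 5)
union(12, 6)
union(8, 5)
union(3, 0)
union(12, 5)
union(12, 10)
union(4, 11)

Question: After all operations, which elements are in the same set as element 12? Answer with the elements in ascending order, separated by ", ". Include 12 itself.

Step 1: find(0) -> no change; set of 0 is {0}
Step 2: union(15, 4) -> merged; set of 15 now {4, 15}
Step 3: union(10, 15) -> merged; set of 10 now {4, 10, 15}
Step 4: find(5) -> no change; set of 5 is {5}
Step 5: find(14) -> no change; set of 14 is {14}
Step 6: union(7, 10) -> merged; set of 7 now {4, 7, 10, 15}
Step 7: union(2, 5) -> merged; set of 2 now {2, 5}
Step 8: union(15, 10) -> already same set; set of 15 now {4, 7, 10, 15}
Step 9: union(5, 0) -> merged; set of 5 now {0, 2, 5}
Step 10: union(10, 0) -> merged; set of 10 now {0, 2, 4, 5, 7, 10, 15}
Step 11: union(11, 14) -> merged; set of 11 now {11, 14}
Step 12: find(1) -> no change; set of 1 is {1}
Step 13: union(13, 4) -> merged; set of 13 now {0, 2, 4, 5, 7, 10, 13, 15}
Step 14: union(9, 1) -> merged; set of 9 now {1, 9}
Step 15: union(13, 5) -> already same set; set of 13 now {0, 2, 4, 5, 7, 10, 13, 15}
Step 16: union(12, 6) -> merged; set of 12 now {6, 12}
Step 17: union(8, 5) -> merged; set of 8 now {0, 2, 4, 5, 7, 8, 10, 13, 15}
Step 18: union(3, 0) -> merged; set of 3 now {0, 2, 3, 4, 5, 7, 8, 10, 13, 15}
Step 19: union(12, 5) -> merged; set of 12 now {0, 2, 3, 4, 5, 6, 7, 8, 10, 12, 13, 15}
Step 20: union(12, 10) -> already same set; set of 12 now {0, 2, 3, 4, 5, 6, 7, 8, 10, 12, 13, 15}
Step 21: union(4, 11) -> merged; set of 4 now {0, 2, 3, 4, 5, 6, 7, 8, 10, 11, 12, 13, 14, 15}
Component of 12: {0, 2, 3, 4, 5, 6, 7, 8, 10, 11, 12, 13, 14, 15}

Answer: 0, 2, 3, 4, 5, 6, 7, 8, 10, 11, 12, 13, 14, 15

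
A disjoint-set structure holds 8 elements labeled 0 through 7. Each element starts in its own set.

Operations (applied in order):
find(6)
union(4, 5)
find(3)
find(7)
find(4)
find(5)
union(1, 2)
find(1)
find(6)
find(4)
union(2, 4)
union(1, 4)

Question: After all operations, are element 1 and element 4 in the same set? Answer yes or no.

Step 1: find(6) -> no change; set of 6 is {6}
Step 2: union(4, 5) -> merged; set of 4 now {4, 5}
Step 3: find(3) -> no change; set of 3 is {3}
Step 4: find(7) -> no change; set of 7 is {7}
Step 5: find(4) -> no change; set of 4 is {4, 5}
Step 6: find(5) -> no change; set of 5 is {4, 5}
Step 7: union(1, 2) -> merged; set of 1 now {1, 2}
Step 8: find(1) -> no change; set of 1 is {1, 2}
Step 9: find(6) -> no change; set of 6 is {6}
Step 10: find(4) -> no change; set of 4 is {4, 5}
Step 11: union(2, 4) -> merged; set of 2 now {1, 2, 4, 5}
Step 12: union(1, 4) -> already same set; set of 1 now {1, 2, 4, 5}
Set of 1: {1, 2, 4, 5}; 4 is a member.

Answer: yes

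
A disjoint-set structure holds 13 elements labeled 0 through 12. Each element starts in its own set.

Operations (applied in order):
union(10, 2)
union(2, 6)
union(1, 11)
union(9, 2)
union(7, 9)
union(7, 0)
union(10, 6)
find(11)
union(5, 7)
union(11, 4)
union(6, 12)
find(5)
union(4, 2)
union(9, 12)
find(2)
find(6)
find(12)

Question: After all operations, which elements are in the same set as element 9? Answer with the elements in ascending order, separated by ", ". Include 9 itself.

Step 1: union(10, 2) -> merged; set of 10 now {2, 10}
Step 2: union(2, 6) -> merged; set of 2 now {2, 6, 10}
Step 3: union(1, 11) -> merged; set of 1 now {1, 11}
Step 4: union(9, 2) -> merged; set of 9 now {2, 6, 9, 10}
Step 5: union(7, 9) -> merged; set of 7 now {2, 6, 7, 9, 10}
Step 6: union(7, 0) -> merged; set of 7 now {0, 2, 6, 7, 9, 10}
Step 7: union(10, 6) -> already same set; set of 10 now {0, 2, 6, 7, 9, 10}
Step 8: find(11) -> no change; set of 11 is {1, 11}
Step 9: union(5, 7) -> merged; set of 5 now {0, 2, 5, 6, 7, 9, 10}
Step 10: union(11, 4) -> merged; set of 11 now {1, 4, 11}
Step 11: union(6, 12) -> merged; set of 6 now {0, 2, 5, 6, 7, 9, 10, 12}
Step 12: find(5) -> no change; set of 5 is {0, 2, 5, 6, 7, 9, 10, 12}
Step 13: union(4, 2) -> merged; set of 4 now {0, 1, 2, 4, 5, 6, 7, 9, 10, 11, 12}
Step 14: union(9, 12) -> already same set; set of 9 now {0, 1, 2, 4, 5, 6, 7, 9, 10, 11, 12}
Step 15: find(2) -> no change; set of 2 is {0, 1, 2, 4, 5, 6, 7, 9, 10, 11, 12}
Step 16: find(6) -> no change; set of 6 is {0, 1, 2, 4, 5, 6, 7, 9, 10, 11, 12}
Step 17: find(12) -> no change; set of 12 is {0, 1, 2, 4, 5, 6, 7, 9, 10, 11, 12}
Component of 9: {0, 1, 2, 4, 5, 6, 7, 9, 10, 11, 12}

Answer: 0, 1, 2, 4, 5, 6, 7, 9, 10, 11, 12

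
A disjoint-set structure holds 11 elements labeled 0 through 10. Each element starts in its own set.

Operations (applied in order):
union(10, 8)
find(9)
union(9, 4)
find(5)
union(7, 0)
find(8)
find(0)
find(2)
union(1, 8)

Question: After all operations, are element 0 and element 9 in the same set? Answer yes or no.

Answer: no

Derivation:
Step 1: union(10, 8) -> merged; set of 10 now {8, 10}
Step 2: find(9) -> no change; set of 9 is {9}
Step 3: union(9, 4) -> merged; set of 9 now {4, 9}
Step 4: find(5) -> no change; set of 5 is {5}
Step 5: union(7, 0) -> merged; set of 7 now {0, 7}
Step 6: find(8) -> no change; set of 8 is {8, 10}
Step 7: find(0) -> no change; set of 0 is {0, 7}
Step 8: find(2) -> no change; set of 2 is {2}
Step 9: union(1, 8) -> merged; set of 1 now {1, 8, 10}
Set of 0: {0, 7}; 9 is not a member.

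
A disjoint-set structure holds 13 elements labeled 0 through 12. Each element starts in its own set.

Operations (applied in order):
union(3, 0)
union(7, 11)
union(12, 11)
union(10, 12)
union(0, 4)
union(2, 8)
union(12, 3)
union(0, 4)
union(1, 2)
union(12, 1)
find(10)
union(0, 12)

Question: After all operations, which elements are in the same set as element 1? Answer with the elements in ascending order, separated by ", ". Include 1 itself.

Step 1: union(3, 0) -> merged; set of 3 now {0, 3}
Step 2: union(7, 11) -> merged; set of 7 now {7, 11}
Step 3: union(12, 11) -> merged; set of 12 now {7, 11, 12}
Step 4: union(10, 12) -> merged; set of 10 now {7, 10, 11, 12}
Step 5: union(0, 4) -> merged; set of 0 now {0, 3, 4}
Step 6: union(2, 8) -> merged; set of 2 now {2, 8}
Step 7: union(12, 3) -> merged; set of 12 now {0, 3, 4, 7, 10, 11, 12}
Step 8: union(0, 4) -> already same set; set of 0 now {0, 3, 4, 7, 10, 11, 12}
Step 9: union(1, 2) -> merged; set of 1 now {1, 2, 8}
Step 10: union(12, 1) -> merged; set of 12 now {0, 1, 2, 3, 4, 7, 8, 10, 11, 12}
Step 11: find(10) -> no change; set of 10 is {0, 1, 2, 3, 4, 7, 8, 10, 11, 12}
Step 12: union(0, 12) -> already same set; set of 0 now {0, 1, 2, 3, 4, 7, 8, 10, 11, 12}
Component of 1: {0, 1, 2, 3, 4, 7, 8, 10, 11, 12}

Answer: 0, 1, 2, 3, 4, 7, 8, 10, 11, 12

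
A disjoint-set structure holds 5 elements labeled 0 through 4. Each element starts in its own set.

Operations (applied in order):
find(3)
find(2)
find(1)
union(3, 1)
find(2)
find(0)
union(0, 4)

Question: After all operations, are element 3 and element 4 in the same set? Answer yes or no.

Answer: no

Derivation:
Step 1: find(3) -> no change; set of 3 is {3}
Step 2: find(2) -> no change; set of 2 is {2}
Step 3: find(1) -> no change; set of 1 is {1}
Step 4: union(3, 1) -> merged; set of 3 now {1, 3}
Step 5: find(2) -> no change; set of 2 is {2}
Step 6: find(0) -> no change; set of 0 is {0}
Step 7: union(0, 4) -> merged; set of 0 now {0, 4}
Set of 3: {1, 3}; 4 is not a member.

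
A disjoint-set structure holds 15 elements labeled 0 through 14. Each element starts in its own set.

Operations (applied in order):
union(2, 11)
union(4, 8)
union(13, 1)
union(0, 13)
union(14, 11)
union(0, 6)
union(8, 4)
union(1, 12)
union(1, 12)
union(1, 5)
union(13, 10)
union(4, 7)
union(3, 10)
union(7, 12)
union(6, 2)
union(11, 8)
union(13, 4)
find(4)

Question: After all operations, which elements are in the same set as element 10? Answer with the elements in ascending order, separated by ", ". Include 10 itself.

Step 1: union(2, 11) -> merged; set of 2 now {2, 11}
Step 2: union(4, 8) -> merged; set of 4 now {4, 8}
Step 3: union(13, 1) -> merged; set of 13 now {1, 13}
Step 4: union(0, 13) -> merged; set of 0 now {0, 1, 13}
Step 5: union(14, 11) -> merged; set of 14 now {2, 11, 14}
Step 6: union(0, 6) -> merged; set of 0 now {0, 1, 6, 13}
Step 7: union(8, 4) -> already same set; set of 8 now {4, 8}
Step 8: union(1, 12) -> merged; set of 1 now {0, 1, 6, 12, 13}
Step 9: union(1, 12) -> already same set; set of 1 now {0, 1, 6, 12, 13}
Step 10: union(1, 5) -> merged; set of 1 now {0, 1, 5, 6, 12, 13}
Step 11: union(13, 10) -> merged; set of 13 now {0, 1, 5, 6, 10, 12, 13}
Step 12: union(4, 7) -> merged; set of 4 now {4, 7, 8}
Step 13: union(3, 10) -> merged; set of 3 now {0, 1, 3, 5, 6, 10, 12, 13}
Step 14: union(7, 12) -> merged; set of 7 now {0, 1, 3, 4, 5, 6, 7, 8, 10, 12, 13}
Step 15: union(6, 2) -> merged; set of 6 now {0, 1, 2, 3, 4, 5, 6, 7, 8, 10, 11, 12, 13, 14}
Step 16: union(11, 8) -> already same set; set of 11 now {0, 1, 2, 3, 4, 5, 6, 7, 8, 10, 11, 12, 13, 14}
Step 17: union(13, 4) -> already same set; set of 13 now {0, 1, 2, 3, 4, 5, 6, 7, 8, 10, 11, 12, 13, 14}
Step 18: find(4) -> no change; set of 4 is {0, 1, 2, 3, 4, 5, 6, 7, 8, 10, 11, 12, 13, 14}
Component of 10: {0, 1, 2, 3, 4, 5, 6, 7, 8, 10, 11, 12, 13, 14}

Answer: 0, 1, 2, 3, 4, 5, 6, 7, 8, 10, 11, 12, 13, 14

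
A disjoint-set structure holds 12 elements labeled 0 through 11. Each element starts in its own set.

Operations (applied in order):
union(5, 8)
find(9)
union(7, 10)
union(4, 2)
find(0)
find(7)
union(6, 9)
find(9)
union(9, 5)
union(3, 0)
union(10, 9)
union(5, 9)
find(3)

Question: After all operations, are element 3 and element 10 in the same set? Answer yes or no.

Step 1: union(5, 8) -> merged; set of 5 now {5, 8}
Step 2: find(9) -> no change; set of 9 is {9}
Step 3: union(7, 10) -> merged; set of 7 now {7, 10}
Step 4: union(4, 2) -> merged; set of 4 now {2, 4}
Step 5: find(0) -> no change; set of 0 is {0}
Step 6: find(7) -> no change; set of 7 is {7, 10}
Step 7: union(6, 9) -> merged; set of 6 now {6, 9}
Step 8: find(9) -> no change; set of 9 is {6, 9}
Step 9: union(9, 5) -> merged; set of 9 now {5, 6, 8, 9}
Step 10: union(3, 0) -> merged; set of 3 now {0, 3}
Step 11: union(10, 9) -> merged; set of 10 now {5, 6, 7, 8, 9, 10}
Step 12: union(5, 9) -> already same set; set of 5 now {5, 6, 7, 8, 9, 10}
Step 13: find(3) -> no change; set of 3 is {0, 3}
Set of 3: {0, 3}; 10 is not a member.

Answer: no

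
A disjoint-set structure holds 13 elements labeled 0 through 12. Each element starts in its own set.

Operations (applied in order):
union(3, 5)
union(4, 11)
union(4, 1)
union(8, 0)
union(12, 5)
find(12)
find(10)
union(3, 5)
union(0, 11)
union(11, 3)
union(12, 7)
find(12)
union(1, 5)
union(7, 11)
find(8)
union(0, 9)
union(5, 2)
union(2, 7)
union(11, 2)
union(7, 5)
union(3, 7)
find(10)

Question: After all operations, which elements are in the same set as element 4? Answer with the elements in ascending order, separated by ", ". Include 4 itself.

Answer: 0, 1, 2, 3, 4, 5, 7, 8, 9, 11, 12

Derivation:
Step 1: union(3, 5) -> merged; set of 3 now {3, 5}
Step 2: union(4, 11) -> merged; set of 4 now {4, 11}
Step 3: union(4, 1) -> merged; set of 4 now {1, 4, 11}
Step 4: union(8, 0) -> merged; set of 8 now {0, 8}
Step 5: union(12, 5) -> merged; set of 12 now {3, 5, 12}
Step 6: find(12) -> no change; set of 12 is {3, 5, 12}
Step 7: find(10) -> no change; set of 10 is {10}
Step 8: union(3, 5) -> already same set; set of 3 now {3, 5, 12}
Step 9: union(0, 11) -> merged; set of 0 now {0, 1, 4, 8, 11}
Step 10: union(11, 3) -> merged; set of 11 now {0, 1, 3, 4, 5, 8, 11, 12}
Step 11: union(12, 7) -> merged; set of 12 now {0, 1, 3, 4, 5, 7, 8, 11, 12}
Step 12: find(12) -> no change; set of 12 is {0, 1, 3, 4, 5, 7, 8, 11, 12}
Step 13: union(1, 5) -> already same set; set of 1 now {0, 1, 3, 4, 5, 7, 8, 11, 12}
Step 14: union(7, 11) -> already same set; set of 7 now {0, 1, 3, 4, 5, 7, 8, 11, 12}
Step 15: find(8) -> no change; set of 8 is {0, 1, 3, 4, 5, 7, 8, 11, 12}
Step 16: union(0, 9) -> merged; set of 0 now {0, 1, 3, 4, 5, 7, 8, 9, 11, 12}
Step 17: union(5, 2) -> merged; set of 5 now {0, 1, 2, 3, 4, 5, 7, 8, 9, 11, 12}
Step 18: union(2, 7) -> already same set; set of 2 now {0, 1, 2, 3, 4, 5, 7, 8, 9, 11, 12}
Step 19: union(11, 2) -> already same set; set of 11 now {0, 1, 2, 3, 4, 5, 7, 8, 9, 11, 12}
Step 20: union(7, 5) -> already same set; set of 7 now {0, 1, 2, 3, 4, 5, 7, 8, 9, 11, 12}
Step 21: union(3, 7) -> already same set; set of 3 now {0, 1, 2, 3, 4, 5, 7, 8, 9, 11, 12}
Step 22: find(10) -> no change; set of 10 is {10}
Component of 4: {0, 1, 2, 3, 4, 5, 7, 8, 9, 11, 12}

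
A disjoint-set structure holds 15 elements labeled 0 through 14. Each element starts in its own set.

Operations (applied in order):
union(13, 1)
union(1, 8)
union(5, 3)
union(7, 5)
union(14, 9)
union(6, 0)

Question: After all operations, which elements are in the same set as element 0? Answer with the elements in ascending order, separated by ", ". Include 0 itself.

Answer: 0, 6

Derivation:
Step 1: union(13, 1) -> merged; set of 13 now {1, 13}
Step 2: union(1, 8) -> merged; set of 1 now {1, 8, 13}
Step 3: union(5, 3) -> merged; set of 5 now {3, 5}
Step 4: union(7, 5) -> merged; set of 7 now {3, 5, 7}
Step 5: union(14, 9) -> merged; set of 14 now {9, 14}
Step 6: union(6, 0) -> merged; set of 6 now {0, 6}
Component of 0: {0, 6}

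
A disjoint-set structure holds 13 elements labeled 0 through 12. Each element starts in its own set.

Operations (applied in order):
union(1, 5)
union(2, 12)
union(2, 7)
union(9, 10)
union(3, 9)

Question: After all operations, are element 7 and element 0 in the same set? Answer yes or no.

Step 1: union(1, 5) -> merged; set of 1 now {1, 5}
Step 2: union(2, 12) -> merged; set of 2 now {2, 12}
Step 3: union(2, 7) -> merged; set of 2 now {2, 7, 12}
Step 4: union(9, 10) -> merged; set of 9 now {9, 10}
Step 5: union(3, 9) -> merged; set of 3 now {3, 9, 10}
Set of 7: {2, 7, 12}; 0 is not a member.

Answer: no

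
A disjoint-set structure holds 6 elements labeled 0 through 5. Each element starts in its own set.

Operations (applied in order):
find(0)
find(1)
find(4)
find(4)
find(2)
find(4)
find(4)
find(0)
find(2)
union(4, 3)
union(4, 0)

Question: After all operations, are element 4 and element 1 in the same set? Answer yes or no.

Step 1: find(0) -> no change; set of 0 is {0}
Step 2: find(1) -> no change; set of 1 is {1}
Step 3: find(4) -> no change; set of 4 is {4}
Step 4: find(4) -> no change; set of 4 is {4}
Step 5: find(2) -> no change; set of 2 is {2}
Step 6: find(4) -> no change; set of 4 is {4}
Step 7: find(4) -> no change; set of 4 is {4}
Step 8: find(0) -> no change; set of 0 is {0}
Step 9: find(2) -> no change; set of 2 is {2}
Step 10: union(4, 3) -> merged; set of 4 now {3, 4}
Step 11: union(4, 0) -> merged; set of 4 now {0, 3, 4}
Set of 4: {0, 3, 4}; 1 is not a member.

Answer: no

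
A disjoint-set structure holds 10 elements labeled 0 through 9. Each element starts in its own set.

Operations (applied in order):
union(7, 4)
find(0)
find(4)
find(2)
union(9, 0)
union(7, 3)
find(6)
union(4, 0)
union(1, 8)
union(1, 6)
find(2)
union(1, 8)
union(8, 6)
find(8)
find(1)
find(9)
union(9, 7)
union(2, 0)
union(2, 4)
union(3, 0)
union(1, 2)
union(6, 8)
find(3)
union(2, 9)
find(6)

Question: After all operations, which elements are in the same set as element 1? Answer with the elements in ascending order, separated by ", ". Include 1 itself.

Step 1: union(7, 4) -> merged; set of 7 now {4, 7}
Step 2: find(0) -> no change; set of 0 is {0}
Step 3: find(4) -> no change; set of 4 is {4, 7}
Step 4: find(2) -> no change; set of 2 is {2}
Step 5: union(9, 0) -> merged; set of 9 now {0, 9}
Step 6: union(7, 3) -> merged; set of 7 now {3, 4, 7}
Step 7: find(6) -> no change; set of 6 is {6}
Step 8: union(4, 0) -> merged; set of 4 now {0, 3, 4, 7, 9}
Step 9: union(1, 8) -> merged; set of 1 now {1, 8}
Step 10: union(1, 6) -> merged; set of 1 now {1, 6, 8}
Step 11: find(2) -> no change; set of 2 is {2}
Step 12: union(1, 8) -> already same set; set of 1 now {1, 6, 8}
Step 13: union(8, 6) -> already same set; set of 8 now {1, 6, 8}
Step 14: find(8) -> no change; set of 8 is {1, 6, 8}
Step 15: find(1) -> no change; set of 1 is {1, 6, 8}
Step 16: find(9) -> no change; set of 9 is {0, 3, 4, 7, 9}
Step 17: union(9, 7) -> already same set; set of 9 now {0, 3, 4, 7, 9}
Step 18: union(2, 0) -> merged; set of 2 now {0, 2, 3, 4, 7, 9}
Step 19: union(2, 4) -> already same set; set of 2 now {0, 2, 3, 4, 7, 9}
Step 20: union(3, 0) -> already same set; set of 3 now {0, 2, 3, 4, 7, 9}
Step 21: union(1, 2) -> merged; set of 1 now {0, 1, 2, 3, 4, 6, 7, 8, 9}
Step 22: union(6, 8) -> already same set; set of 6 now {0, 1, 2, 3, 4, 6, 7, 8, 9}
Step 23: find(3) -> no change; set of 3 is {0, 1, 2, 3, 4, 6, 7, 8, 9}
Step 24: union(2, 9) -> already same set; set of 2 now {0, 1, 2, 3, 4, 6, 7, 8, 9}
Step 25: find(6) -> no change; set of 6 is {0, 1, 2, 3, 4, 6, 7, 8, 9}
Component of 1: {0, 1, 2, 3, 4, 6, 7, 8, 9}

Answer: 0, 1, 2, 3, 4, 6, 7, 8, 9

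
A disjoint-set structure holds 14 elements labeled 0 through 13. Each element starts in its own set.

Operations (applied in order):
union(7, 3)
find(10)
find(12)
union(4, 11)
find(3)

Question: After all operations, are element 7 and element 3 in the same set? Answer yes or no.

Step 1: union(7, 3) -> merged; set of 7 now {3, 7}
Step 2: find(10) -> no change; set of 10 is {10}
Step 3: find(12) -> no change; set of 12 is {12}
Step 4: union(4, 11) -> merged; set of 4 now {4, 11}
Step 5: find(3) -> no change; set of 3 is {3, 7}
Set of 7: {3, 7}; 3 is a member.

Answer: yes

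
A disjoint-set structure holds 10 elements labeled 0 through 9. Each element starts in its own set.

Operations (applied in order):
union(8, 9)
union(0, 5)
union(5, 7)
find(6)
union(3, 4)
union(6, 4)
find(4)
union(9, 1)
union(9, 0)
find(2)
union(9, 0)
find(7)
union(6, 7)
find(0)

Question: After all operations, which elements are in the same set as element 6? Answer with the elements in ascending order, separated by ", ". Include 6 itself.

Answer: 0, 1, 3, 4, 5, 6, 7, 8, 9

Derivation:
Step 1: union(8, 9) -> merged; set of 8 now {8, 9}
Step 2: union(0, 5) -> merged; set of 0 now {0, 5}
Step 3: union(5, 7) -> merged; set of 5 now {0, 5, 7}
Step 4: find(6) -> no change; set of 6 is {6}
Step 5: union(3, 4) -> merged; set of 3 now {3, 4}
Step 6: union(6, 4) -> merged; set of 6 now {3, 4, 6}
Step 7: find(4) -> no change; set of 4 is {3, 4, 6}
Step 8: union(9, 1) -> merged; set of 9 now {1, 8, 9}
Step 9: union(9, 0) -> merged; set of 9 now {0, 1, 5, 7, 8, 9}
Step 10: find(2) -> no change; set of 2 is {2}
Step 11: union(9, 0) -> already same set; set of 9 now {0, 1, 5, 7, 8, 9}
Step 12: find(7) -> no change; set of 7 is {0, 1, 5, 7, 8, 9}
Step 13: union(6, 7) -> merged; set of 6 now {0, 1, 3, 4, 5, 6, 7, 8, 9}
Step 14: find(0) -> no change; set of 0 is {0, 1, 3, 4, 5, 6, 7, 8, 9}
Component of 6: {0, 1, 3, 4, 5, 6, 7, 8, 9}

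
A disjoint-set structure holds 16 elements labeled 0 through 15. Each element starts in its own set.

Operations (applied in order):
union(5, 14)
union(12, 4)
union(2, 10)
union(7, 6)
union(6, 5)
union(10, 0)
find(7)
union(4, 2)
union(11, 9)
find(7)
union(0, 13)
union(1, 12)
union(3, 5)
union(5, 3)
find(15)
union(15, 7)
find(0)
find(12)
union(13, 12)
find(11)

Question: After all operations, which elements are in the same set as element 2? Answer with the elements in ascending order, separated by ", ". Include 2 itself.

Answer: 0, 1, 2, 4, 10, 12, 13

Derivation:
Step 1: union(5, 14) -> merged; set of 5 now {5, 14}
Step 2: union(12, 4) -> merged; set of 12 now {4, 12}
Step 3: union(2, 10) -> merged; set of 2 now {2, 10}
Step 4: union(7, 6) -> merged; set of 7 now {6, 7}
Step 5: union(6, 5) -> merged; set of 6 now {5, 6, 7, 14}
Step 6: union(10, 0) -> merged; set of 10 now {0, 2, 10}
Step 7: find(7) -> no change; set of 7 is {5, 6, 7, 14}
Step 8: union(4, 2) -> merged; set of 4 now {0, 2, 4, 10, 12}
Step 9: union(11, 9) -> merged; set of 11 now {9, 11}
Step 10: find(7) -> no change; set of 7 is {5, 6, 7, 14}
Step 11: union(0, 13) -> merged; set of 0 now {0, 2, 4, 10, 12, 13}
Step 12: union(1, 12) -> merged; set of 1 now {0, 1, 2, 4, 10, 12, 13}
Step 13: union(3, 5) -> merged; set of 3 now {3, 5, 6, 7, 14}
Step 14: union(5, 3) -> already same set; set of 5 now {3, 5, 6, 7, 14}
Step 15: find(15) -> no change; set of 15 is {15}
Step 16: union(15, 7) -> merged; set of 15 now {3, 5, 6, 7, 14, 15}
Step 17: find(0) -> no change; set of 0 is {0, 1, 2, 4, 10, 12, 13}
Step 18: find(12) -> no change; set of 12 is {0, 1, 2, 4, 10, 12, 13}
Step 19: union(13, 12) -> already same set; set of 13 now {0, 1, 2, 4, 10, 12, 13}
Step 20: find(11) -> no change; set of 11 is {9, 11}
Component of 2: {0, 1, 2, 4, 10, 12, 13}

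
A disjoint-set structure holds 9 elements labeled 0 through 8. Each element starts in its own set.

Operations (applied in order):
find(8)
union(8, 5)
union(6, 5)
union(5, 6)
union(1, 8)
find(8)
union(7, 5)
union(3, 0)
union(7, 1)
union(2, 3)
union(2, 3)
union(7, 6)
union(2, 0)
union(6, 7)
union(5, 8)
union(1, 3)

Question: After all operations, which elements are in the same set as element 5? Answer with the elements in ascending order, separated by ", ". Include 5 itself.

Step 1: find(8) -> no change; set of 8 is {8}
Step 2: union(8, 5) -> merged; set of 8 now {5, 8}
Step 3: union(6, 5) -> merged; set of 6 now {5, 6, 8}
Step 4: union(5, 6) -> already same set; set of 5 now {5, 6, 8}
Step 5: union(1, 8) -> merged; set of 1 now {1, 5, 6, 8}
Step 6: find(8) -> no change; set of 8 is {1, 5, 6, 8}
Step 7: union(7, 5) -> merged; set of 7 now {1, 5, 6, 7, 8}
Step 8: union(3, 0) -> merged; set of 3 now {0, 3}
Step 9: union(7, 1) -> already same set; set of 7 now {1, 5, 6, 7, 8}
Step 10: union(2, 3) -> merged; set of 2 now {0, 2, 3}
Step 11: union(2, 3) -> already same set; set of 2 now {0, 2, 3}
Step 12: union(7, 6) -> already same set; set of 7 now {1, 5, 6, 7, 8}
Step 13: union(2, 0) -> already same set; set of 2 now {0, 2, 3}
Step 14: union(6, 7) -> already same set; set of 6 now {1, 5, 6, 7, 8}
Step 15: union(5, 8) -> already same set; set of 5 now {1, 5, 6, 7, 8}
Step 16: union(1, 3) -> merged; set of 1 now {0, 1, 2, 3, 5, 6, 7, 8}
Component of 5: {0, 1, 2, 3, 5, 6, 7, 8}

Answer: 0, 1, 2, 3, 5, 6, 7, 8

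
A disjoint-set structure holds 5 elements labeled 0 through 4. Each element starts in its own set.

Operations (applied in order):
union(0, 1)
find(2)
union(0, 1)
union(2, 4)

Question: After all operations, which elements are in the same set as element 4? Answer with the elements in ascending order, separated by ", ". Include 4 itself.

Answer: 2, 4

Derivation:
Step 1: union(0, 1) -> merged; set of 0 now {0, 1}
Step 2: find(2) -> no change; set of 2 is {2}
Step 3: union(0, 1) -> already same set; set of 0 now {0, 1}
Step 4: union(2, 4) -> merged; set of 2 now {2, 4}
Component of 4: {2, 4}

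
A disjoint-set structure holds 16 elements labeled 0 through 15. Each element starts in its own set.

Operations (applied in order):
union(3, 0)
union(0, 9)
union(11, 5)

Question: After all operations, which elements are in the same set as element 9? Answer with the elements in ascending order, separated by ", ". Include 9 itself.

Step 1: union(3, 0) -> merged; set of 3 now {0, 3}
Step 2: union(0, 9) -> merged; set of 0 now {0, 3, 9}
Step 3: union(11, 5) -> merged; set of 11 now {5, 11}
Component of 9: {0, 3, 9}

Answer: 0, 3, 9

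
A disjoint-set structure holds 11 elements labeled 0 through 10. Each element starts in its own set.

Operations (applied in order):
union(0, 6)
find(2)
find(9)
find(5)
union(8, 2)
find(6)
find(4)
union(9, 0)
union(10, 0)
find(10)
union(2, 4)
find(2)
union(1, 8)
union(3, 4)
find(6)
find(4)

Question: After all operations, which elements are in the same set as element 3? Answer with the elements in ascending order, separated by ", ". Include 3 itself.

Step 1: union(0, 6) -> merged; set of 0 now {0, 6}
Step 2: find(2) -> no change; set of 2 is {2}
Step 3: find(9) -> no change; set of 9 is {9}
Step 4: find(5) -> no change; set of 5 is {5}
Step 5: union(8, 2) -> merged; set of 8 now {2, 8}
Step 6: find(6) -> no change; set of 6 is {0, 6}
Step 7: find(4) -> no change; set of 4 is {4}
Step 8: union(9, 0) -> merged; set of 9 now {0, 6, 9}
Step 9: union(10, 0) -> merged; set of 10 now {0, 6, 9, 10}
Step 10: find(10) -> no change; set of 10 is {0, 6, 9, 10}
Step 11: union(2, 4) -> merged; set of 2 now {2, 4, 8}
Step 12: find(2) -> no change; set of 2 is {2, 4, 8}
Step 13: union(1, 8) -> merged; set of 1 now {1, 2, 4, 8}
Step 14: union(3, 4) -> merged; set of 3 now {1, 2, 3, 4, 8}
Step 15: find(6) -> no change; set of 6 is {0, 6, 9, 10}
Step 16: find(4) -> no change; set of 4 is {1, 2, 3, 4, 8}
Component of 3: {1, 2, 3, 4, 8}

Answer: 1, 2, 3, 4, 8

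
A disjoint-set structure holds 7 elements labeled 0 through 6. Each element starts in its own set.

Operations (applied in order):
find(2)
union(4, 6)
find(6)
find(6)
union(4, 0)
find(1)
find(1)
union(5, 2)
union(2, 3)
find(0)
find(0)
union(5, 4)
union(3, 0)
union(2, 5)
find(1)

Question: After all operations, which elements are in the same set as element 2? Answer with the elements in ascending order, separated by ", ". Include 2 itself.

Step 1: find(2) -> no change; set of 2 is {2}
Step 2: union(4, 6) -> merged; set of 4 now {4, 6}
Step 3: find(6) -> no change; set of 6 is {4, 6}
Step 4: find(6) -> no change; set of 6 is {4, 6}
Step 5: union(4, 0) -> merged; set of 4 now {0, 4, 6}
Step 6: find(1) -> no change; set of 1 is {1}
Step 7: find(1) -> no change; set of 1 is {1}
Step 8: union(5, 2) -> merged; set of 5 now {2, 5}
Step 9: union(2, 3) -> merged; set of 2 now {2, 3, 5}
Step 10: find(0) -> no change; set of 0 is {0, 4, 6}
Step 11: find(0) -> no change; set of 0 is {0, 4, 6}
Step 12: union(5, 4) -> merged; set of 5 now {0, 2, 3, 4, 5, 6}
Step 13: union(3, 0) -> already same set; set of 3 now {0, 2, 3, 4, 5, 6}
Step 14: union(2, 5) -> already same set; set of 2 now {0, 2, 3, 4, 5, 6}
Step 15: find(1) -> no change; set of 1 is {1}
Component of 2: {0, 2, 3, 4, 5, 6}

Answer: 0, 2, 3, 4, 5, 6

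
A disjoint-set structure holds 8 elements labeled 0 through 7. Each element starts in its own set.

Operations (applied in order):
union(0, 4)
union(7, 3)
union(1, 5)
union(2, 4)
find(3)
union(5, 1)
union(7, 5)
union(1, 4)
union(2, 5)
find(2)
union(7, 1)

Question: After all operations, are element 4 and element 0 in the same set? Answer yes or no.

Answer: yes

Derivation:
Step 1: union(0, 4) -> merged; set of 0 now {0, 4}
Step 2: union(7, 3) -> merged; set of 7 now {3, 7}
Step 3: union(1, 5) -> merged; set of 1 now {1, 5}
Step 4: union(2, 4) -> merged; set of 2 now {0, 2, 4}
Step 5: find(3) -> no change; set of 3 is {3, 7}
Step 6: union(5, 1) -> already same set; set of 5 now {1, 5}
Step 7: union(7, 5) -> merged; set of 7 now {1, 3, 5, 7}
Step 8: union(1, 4) -> merged; set of 1 now {0, 1, 2, 3, 4, 5, 7}
Step 9: union(2, 5) -> already same set; set of 2 now {0, 1, 2, 3, 4, 5, 7}
Step 10: find(2) -> no change; set of 2 is {0, 1, 2, 3, 4, 5, 7}
Step 11: union(7, 1) -> already same set; set of 7 now {0, 1, 2, 3, 4, 5, 7}
Set of 4: {0, 1, 2, 3, 4, 5, 7}; 0 is a member.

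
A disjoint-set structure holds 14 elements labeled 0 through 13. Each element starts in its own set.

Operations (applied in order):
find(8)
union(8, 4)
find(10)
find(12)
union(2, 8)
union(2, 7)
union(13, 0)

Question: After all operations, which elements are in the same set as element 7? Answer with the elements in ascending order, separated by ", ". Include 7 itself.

Step 1: find(8) -> no change; set of 8 is {8}
Step 2: union(8, 4) -> merged; set of 8 now {4, 8}
Step 3: find(10) -> no change; set of 10 is {10}
Step 4: find(12) -> no change; set of 12 is {12}
Step 5: union(2, 8) -> merged; set of 2 now {2, 4, 8}
Step 6: union(2, 7) -> merged; set of 2 now {2, 4, 7, 8}
Step 7: union(13, 0) -> merged; set of 13 now {0, 13}
Component of 7: {2, 4, 7, 8}

Answer: 2, 4, 7, 8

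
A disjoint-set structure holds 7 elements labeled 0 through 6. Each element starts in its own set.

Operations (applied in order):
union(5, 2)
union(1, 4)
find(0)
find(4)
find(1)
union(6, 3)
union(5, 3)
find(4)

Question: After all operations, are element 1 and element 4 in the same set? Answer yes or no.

Step 1: union(5, 2) -> merged; set of 5 now {2, 5}
Step 2: union(1, 4) -> merged; set of 1 now {1, 4}
Step 3: find(0) -> no change; set of 0 is {0}
Step 4: find(4) -> no change; set of 4 is {1, 4}
Step 5: find(1) -> no change; set of 1 is {1, 4}
Step 6: union(6, 3) -> merged; set of 6 now {3, 6}
Step 7: union(5, 3) -> merged; set of 5 now {2, 3, 5, 6}
Step 8: find(4) -> no change; set of 4 is {1, 4}
Set of 1: {1, 4}; 4 is a member.

Answer: yes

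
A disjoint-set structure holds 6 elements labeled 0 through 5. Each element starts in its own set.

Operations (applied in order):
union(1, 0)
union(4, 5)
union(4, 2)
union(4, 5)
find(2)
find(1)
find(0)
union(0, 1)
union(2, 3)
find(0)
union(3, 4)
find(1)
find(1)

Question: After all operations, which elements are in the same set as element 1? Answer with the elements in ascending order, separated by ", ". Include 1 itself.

Answer: 0, 1

Derivation:
Step 1: union(1, 0) -> merged; set of 1 now {0, 1}
Step 2: union(4, 5) -> merged; set of 4 now {4, 5}
Step 3: union(4, 2) -> merged; set of 4 now {2, 4, 5}
Step 4: union(4, 5) -> already same set; set of 4 now {2, 4, 5}
Step 5: find(2) -> no change; set of 2 is {2, 4, 5}
Step 6: find(1) -> no change; set of 1 is {0, 1}
Step 7: find(0) -> no change; set of 0 is {0, 1}
Step 8: union(0, 1) -> already same set; set of 0 now {0, 1}
Step 9: union(2, 3) -> merged; set of 2 now {2, 3, 4, 5}
Step 10: find(0) -> no change; set of 0 is {0, 1}
Step 11: union(3, 4) -> already same set; set of 3 now {2, 3, 4, 5}
Step 12: find(1) -> no change; set of 1 is {0, 1}
Step 13: find(1) -> no change; set of 1 is {0, 1}
Component of 1: {0, 1}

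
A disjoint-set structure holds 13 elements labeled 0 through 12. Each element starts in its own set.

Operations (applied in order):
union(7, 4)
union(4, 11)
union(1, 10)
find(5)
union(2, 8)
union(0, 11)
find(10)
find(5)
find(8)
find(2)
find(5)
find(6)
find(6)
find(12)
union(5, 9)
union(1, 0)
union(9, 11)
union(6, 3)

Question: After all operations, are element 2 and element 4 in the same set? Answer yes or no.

Answer: no

Derivation:
Step 1: union(7, 4) -> merged; set of 7 now {4, 7}
Step 2: union(4, 11) -> merged; set of 4 now {4, 7, 11}
Step 3: union(1, 10) -> merged; set of 1 now {1, 10}
Step 4: find(5) -> no change; set of 5 is {5}
Step 5: union(2, 8) -> merged; set of 2 now {2, 8}
Step 6: union(0, 11) -> merged; set of 0 now {0, 4, 7, 11}
Step 7: find(10) -> no change; set of 10 is {1, 10}
Step 8: find(5) -> no change; set of 5 is {5}
Step 9: find(8) -> no change; set of 8 is {2, 8}
Step 10: find(2) -> no change; set of 2 is {2, 8}
Step 11: find(5) -> no change; set of 5 is {5}
Step 12: find(6) -> no change; set of 6 is {6}
Step 13: find(6) -> no change; set of 6 is {6}
Step 14: find(12) -> no change; set of 12 is {12}
Step 15: union(5, 9) -> merged; set of 5 now {5, 9}
Step 16: union(1, 0) -> merged; set of 1 now {0, 1, 4, 7, 10, 11}
Step 17: union(9, 11) -> merged; set of 9 now {0, 1, 4, 5, 7, 9, 10, 11}
Step 18: union(6, 3) -> merged; set of 6 now {3, 6}
Set of 2: {2, 8}; 4 is not a member.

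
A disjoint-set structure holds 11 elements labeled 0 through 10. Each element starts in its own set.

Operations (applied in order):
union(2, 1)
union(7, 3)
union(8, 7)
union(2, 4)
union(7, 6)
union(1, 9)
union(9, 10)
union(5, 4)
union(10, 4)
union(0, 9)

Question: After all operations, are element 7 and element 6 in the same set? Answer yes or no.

Answer: yes

Derivation:
Step 1: union(2, 1) -> merged; set of 2 now {1, 2}
Step 2: union(7, 3) -> merged; set of 7 now {3, 7}
Step 3: union(8, 7) -> merged; set of 8 now {3, 7, 8}
Step 4: union(2, 4) -> merged; set of 2 now {1, 2, 4}
Step 5: union(7, 6) -> merged; set of 7 now {3, 6, 7, 8}
Step 6: union(1, 9) -> merged; set of 1 now {1, 2, 4, 9}
Step 7: union(9, 10) -> merged; set of 9 now {1, 2, 4, 9, 10}
Step 8: union(5, 4) -> merged; set of 5 now {1, 2, 4, 5, 9, 10}
Step 9: union(10, 4) -> already same set; set of 10 now {1, 2, 4, 5, 9, 10}
Step 10: union(0, 9) -> merged; set of 0 now {0, 1, 2, 4, 5, 9, 10}
Set of 7: {3, 6, 7, 8}; 6 is a member.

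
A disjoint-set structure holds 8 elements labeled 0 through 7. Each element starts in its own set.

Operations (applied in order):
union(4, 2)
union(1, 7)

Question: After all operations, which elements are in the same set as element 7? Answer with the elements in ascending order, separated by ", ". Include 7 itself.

Answer: 1, 7

Derivation:
Step 1: union(4, 2) -> merged; set of 4 now {2, 4}
Step 2: union(1, 7) -> merged; set of 1 now {1, 7}
Component of 7: {1, 7}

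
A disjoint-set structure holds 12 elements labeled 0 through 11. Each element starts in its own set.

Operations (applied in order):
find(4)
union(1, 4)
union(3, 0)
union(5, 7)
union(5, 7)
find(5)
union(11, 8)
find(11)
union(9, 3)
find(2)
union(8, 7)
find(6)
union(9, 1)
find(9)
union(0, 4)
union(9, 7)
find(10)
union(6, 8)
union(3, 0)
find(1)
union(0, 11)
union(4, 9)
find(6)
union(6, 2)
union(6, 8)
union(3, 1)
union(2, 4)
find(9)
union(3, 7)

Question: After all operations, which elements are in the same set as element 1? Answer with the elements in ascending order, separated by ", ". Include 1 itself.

Answer: 0, 1, 2, 3, 4, 5, 6, 7, 8, 9, 11

Derivation:
Step 1: find(4) -> no change; set of 4 is {4}
Step 2: union(1, 4) -> merged; set of 1 now {1, 4}
Step 3: union(3, 0) -> merged; set of 3 now {0, 3}
Step 4: union(5, 7) -> merged; set of 5 now {5, 7}
Step 5: union(5, 7) -> already same set; set of 5 now {5, 7}
Step 6: find(5) -> no change; set of 5 is {5, 7}
Step 7: union(11, 8) -> merged; set of 11 now {8, 11}
Step 8: find(11) -> no change; set of 11 is {8, 11}
Step 9: union(9, 3) -> merged; set of 9 now {0, 3, 9}
Step 10: find(2) -> no change; set of 2 is {2}
Step 11: union(8, 7) -> merged; set of 8 now {5, 7, 8, 11}
Step 12: find(6) -> no change; set of 6 is {6}
Step 13: union(9, 1) -> merged; set of 9 now {0, 1, 3, 4, 9}
Step 14: find(9) -> no change; set of 9 is {0, 1, 3, 4, 9}
Step 15: union(0, 4) -> already same set; set of 0 now {0, 1, 3, 4, 9}
Step 16: union(9, 7) -> merged; set of 9 now {0, 1, 3, 4, 5, 7, 8, 9, 11}
Step 17: find(10) -> no change; set of 10 is {10}
Step 18: union(6, 8) -> merged; set of 6 now {0, 1, 3, 4, 5, 6, 7, 8, 9, 11}
Step 19: union(3, 0) -> already same set; set of 3 now {0, 1, 3, 4, 5, 6, 7, 8, 9, 11}
Step 20: find(1) -> no change; set of 1 is {0, 1, 3, 4, 5, 6, 7, 8, 9, 11}
Step 21: union(0, 11) -> already same set; set of 0 now {0, 1, 3, 4, 5, 6, 7, 8, 9, 11}
Step 22: union(4, 9) -> already same set; set of 4 now {0, 1, 3, 4, 5, 6, 7, 8, 9, 11}
Step 23: find(6) -> no change; set of 6 is {0, 1, 3, 4, 5, 6, 7, 8, 9, 11}
Step 24: union(6, 2) -> merged; set of 6 now {0, 1, 2, 3, 4, 5, 6, 7, 8, 9, 11}
Step 25: union(6, 8) -> already same set; set of 6 now {0, 1, 2, 3, 4, 5, 6, 7, 8, 9, 11}
Step 26: union(3, 1) -> already same set; set of 3 now {0, 1, 2, 3, 4, 5, 6, 7, 8, 9, 11}
Step 27: union(2, 4) -> already same set; set of 2 now {0, 1, 2, 3, 4, 5, 6, 7, 8, 9, 11}
Step 28: find(9) -> no change; set of 9 is {0, 1, 2, 3, 4, 5, 6, 7, 8, 9, 11}
Step 29: union(3, 7) -> already same set; set of 3 now {0, 1, 2, 3, 4, 5, 6, 7, 8, 9, 11}
Component of 1: {0, 1, 2, 3, 4, 5, 6, 7, 8, 9, 11}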